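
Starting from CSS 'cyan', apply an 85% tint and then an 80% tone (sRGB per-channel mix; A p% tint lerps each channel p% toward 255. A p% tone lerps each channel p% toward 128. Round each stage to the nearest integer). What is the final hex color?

CSS cyan is rgb(0, 255, 255).
Lerp each channel 85% toward 255:
  R: 0 + 0.85×(255−0) = 0 + 216.75 = 216.75 → 217
  G: 255 + 0.85×(255−255) = 255 + 0 = 255 → 255
  B: 255 + 0.85×(255−255) = 255 + 0 = 255 → 255
After the tint: rgb(217, 255, 255) = #D9FFFF.
Per channel, c → c + 0.8(128 − c):
  R: 217 − 71.2 = 145.8 → 146
  G: 255 − 101.6 = 153.4 → 153
  B: 255 + 0.8×(128−255) = 255 − 101.6 = 153.4 → 153
rgb(146, 153, 153) = #929999.

#929999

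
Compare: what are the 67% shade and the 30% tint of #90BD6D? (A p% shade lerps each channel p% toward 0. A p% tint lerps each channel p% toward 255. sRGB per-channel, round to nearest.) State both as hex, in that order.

#303E24, #B1D199

#90BD6D is rgb(144, 189, 109).
67% shade:
  R: 144 + 0.67×(0−144) = 144 − 96.48 = 47.52 → 48
  G: 189 + 0.67×(0−189) = 189 − 126.63 = 62.37 → 62
  B: 109 − 73.03 = 35.97 → 36
  → #303E24
30% tint:
  R: 144 + 0.3×(255−144) = 144 + 33.3 = 177.3 → 177
  G: 189 + 0.3×(255−189) = 189 + 19.8 = 208.8 → 209
  B: 109 + 0.3×(255−109) = 109 + 43.8 = 152.8 → 153
  → #B1D199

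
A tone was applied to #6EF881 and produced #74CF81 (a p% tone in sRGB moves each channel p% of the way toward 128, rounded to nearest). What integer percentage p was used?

34%

#6EF881 is rgb(110, 248, 129); #74CF81 is rgb(116, 207, 129).
On the G channel (widest range): 207 ≈ 248 + (p/100)(128 − 248), so p ≈ 100×(207 − 248)/(128 − 248) = -4100/-120 = 34.17.
p = 34 reproduces all three channels after rounding.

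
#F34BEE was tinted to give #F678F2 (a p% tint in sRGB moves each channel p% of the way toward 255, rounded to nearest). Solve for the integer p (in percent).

25%

#F34BEE is rgb(243, 75, 238); #F678F2 is rgb(246, 120, 242).
On the G channel (widest range): 120 ≈ 75 + (p/100)(255 − 75), so p ≈ 100×(120 − 75)/(255 − 75) = 4500/180 = 25.00.
p = 25 reproduces all three channels after rounding.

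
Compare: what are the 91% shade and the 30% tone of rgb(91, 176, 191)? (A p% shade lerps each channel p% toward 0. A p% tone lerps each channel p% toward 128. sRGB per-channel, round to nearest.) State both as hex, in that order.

#081011, #66a2ac

91% shade:
  R: 91 − 82.81 = 8.19 → 8
  G: 176 + 0.91×(0−176) = 176 − 160.16 = 15.84 → 16
  B: 191 + 0.91×(0−191) = 191 − 173.81 = 17.19 → 17
  → #081011
30% tone:
  R: 91 + 11.1 = 102.1 → 102
  G: 176 + 0.3×(128−176) = 176 − 14.4 = 161.6 → 162
  B: 191 − 18.9 = 172.1 → 172
  → #66a2ac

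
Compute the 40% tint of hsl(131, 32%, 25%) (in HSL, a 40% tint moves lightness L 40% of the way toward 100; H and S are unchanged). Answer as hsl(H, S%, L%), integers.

L moves 40% from 25 toward 100: 25 + 30 = 55 → 55.
H and S are unchanged.

hsl(131, 32%, 55%)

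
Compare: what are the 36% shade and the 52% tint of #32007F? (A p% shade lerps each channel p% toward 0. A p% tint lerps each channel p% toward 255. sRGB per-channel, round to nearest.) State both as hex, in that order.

#32007F is rgb(50, 0, 127).
36% shade:
  R: 50 − 18 = 32 → 32
  G: 0 + 0.36×(0−0) = 0 + 0 = 0 → 0
  B: 127 + 0.36×(0−127) = 127 − 45.72 = 81.28 → 81
  → #200051
52% tint:
  R: 50 + 0.52×(255−50) = 50 + 106.6 = 156.6 → 157
  G: 0 + 132.6 = 132.6 → 133
  B: 127 + 0.52×(255−127) = 127 + 66.56 = 193.56 → 194
  → #9D85C2

#200051, #9D85C2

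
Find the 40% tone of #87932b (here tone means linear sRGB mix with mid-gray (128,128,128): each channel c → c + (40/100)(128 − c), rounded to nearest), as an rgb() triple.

#87932b is rgb(135, 147, 43).
Per channel, c → c + 0.4(128 − c):
  R: 135 + 0.4×(128−135) = 135 − 2.8 = 132.2 → 132
  G: 147 − 7.6 = 139.4 → 139
  B: 43 + 0.4×(128−43) = 43 + 34 = 77 → 77

rgb(132, 139, 77)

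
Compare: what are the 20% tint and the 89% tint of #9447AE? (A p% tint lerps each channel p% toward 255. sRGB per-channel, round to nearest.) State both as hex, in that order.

#9447AE is rgb(148, 71, 174).
20% tint:
  R: 148 + 21.4 = 169.4 → 169
  G: 71 + 36.8 = 107.8 → 108
  B: 174 + 16.2 = 190.2 → 190
  → #A96CBE
89% tint:
  R: 148 + 95.23 = 243.23 → 243
  G: 71 + 0.89×(255−71) = 71 + 163.76 = 234.76 → 235
  B: 174 + 72.09 = 246.09 → 246
  → #F3EBF6

#A96CBE, #F3EBF6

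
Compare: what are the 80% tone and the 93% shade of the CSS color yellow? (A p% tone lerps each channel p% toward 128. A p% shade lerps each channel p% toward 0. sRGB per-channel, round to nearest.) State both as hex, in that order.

#999966, #121200

CSS yellow is rgb(255, 255, 0).
80% tone:
  R: 255 − 101.6 = 153.4 → 153
  G: 255 + 0.8×(128−255) = 255 − 101.6 = 153.4 → 153
  B: 0 + 102.4 = 102.4 → 102
  → #999966
93% shade:
  R: 255 + 0.93×(0−255) = 255 − 237.15 = 17.85 → 18
  G: 255 + 0.93×(0−255) = 255 − 237.15 = 17.85 → 18
  B: 0 + 0.93×(0−0) = 0 + 0 = 0 → 0
  → #121200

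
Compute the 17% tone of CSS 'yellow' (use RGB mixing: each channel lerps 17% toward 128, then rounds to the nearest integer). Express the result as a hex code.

CSS yellow is rgb(255, 255, 0).
Per channel, c → c + 0.17(128 − c):
  R: 255 + 0.17×(128−255) = 255 − 21.59 = 233.41 → 233
  G: 255 + 0.17×(128−255) = 255 − 21.59 = 233.41 → 233
  B: 0 + 0.17×(128−0) = 0 + 21.76 = 21.76 → 22
rgb(233, 233, 22) = #E9E916.

#E9E916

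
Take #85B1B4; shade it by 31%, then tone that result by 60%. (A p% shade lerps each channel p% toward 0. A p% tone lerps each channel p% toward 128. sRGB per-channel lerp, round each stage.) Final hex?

#727E7E

#85B1B4 is rgb(133, 177, 180).
A 31% shade moves each channel 31% toward 0:
  R: 133 + 0.31×(0−133) = 133 − 41.23 = 91.77 → 92
  G: 177 + 0.31×(0−177) = 177 − 54.87 = 122.13 → 122
  B: 180 + 0.31×(0−180) = 180 − 55.8 = 124.2 → 124
After the shade: rgb(92, 122, 124) = #5C7A7C.
Per channel, c → c + 0.6(128 − c):
  R: 92 + 0.6×(128−92) = 92 + 21.6 = 113.6 → 114
  G: 122 + 3.6 = 125.6 → 126
  B: 124 + 2.4 = 126.4 → 126
rgb(114, 126, 126) = #727E7E.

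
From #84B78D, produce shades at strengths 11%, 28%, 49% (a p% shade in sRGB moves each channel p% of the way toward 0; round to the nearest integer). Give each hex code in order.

#75A37D, #5F8466, #435D48

#84B78D is rgb(132, 183, 141).
11%: (132 − 14.52 = 117.48→117, 183 − 20.13 = 162.87→163, 141 − 15.51 = 125.49→125) → #75A37D
28%: (132 − 36.96 = 95.04→95, 183 − 51.24 = 131.76→132, 141 − 39.48 = 101.52→102) → #5F8466
49%: (132 − 64.68 = 67.32→67, 183 − 89.67 = 93.33→93, 141 − 69.09 = 71.91→72) → #435D48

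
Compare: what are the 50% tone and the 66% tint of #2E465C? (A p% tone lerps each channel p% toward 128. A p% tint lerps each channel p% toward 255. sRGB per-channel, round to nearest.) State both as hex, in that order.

#57636E, #B8C0C8

#2E465C is rgb(46, 70, 92).
50% tone:
  R: 46 + 41 = 87 → 87
  G: 70 + 29 = 99 → 99
  B: 92 + 0.5×(128−92) = 92 + 18 = 110 → 110
  → #57636E
66% tint:
  R: 46 + 137.94 = 183.94 → 184
  G: 70 + 0.66×(255−70) = 70 + 122.1 = 192.1 → 192
  B: 92 + 0.66×(255−92) = 92 + 107.58 = 199.58 → 200
  → #B8C0C8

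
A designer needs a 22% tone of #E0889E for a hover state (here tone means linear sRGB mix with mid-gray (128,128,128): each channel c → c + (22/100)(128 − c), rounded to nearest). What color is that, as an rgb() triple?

rgb(203, 134, 151)

#E0889E is rgb(224, 136, 158).
A 22% tone moves each channel 22% toward 128:
  R: 224 − 21.12 = 202.88 → 203
  G: 136 − 1.76 = 134.24 → 134
  B: 158 − 6.6 = 151.4 → 151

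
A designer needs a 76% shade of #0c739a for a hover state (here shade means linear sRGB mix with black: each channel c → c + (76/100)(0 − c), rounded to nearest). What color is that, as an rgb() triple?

#0c739a is rgb(12, 115, 154).
Lerp each channel 76% toward 0:
  R: 12 + 0.76×(0−12) = 12 − 9.12 = 2.88 → 3
  G: 115 − 87.4 = 27.6 → 28
  B: 154 + 0.76×(0−154) = 154 − 117.04 = 36.96 → 37

rgb(3, 28, 37)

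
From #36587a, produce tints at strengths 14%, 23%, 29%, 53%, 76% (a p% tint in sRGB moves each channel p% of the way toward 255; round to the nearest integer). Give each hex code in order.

#36587a is rgb(54, 88, 122).
14%: (54 + 28.14 = 82.14→82, 88 + 23.38 = 111.38→111, 122 + 18.62 = 140.62→141) → #526f8d
23%: (54 + 46.23 = 100.23→100, 88 + 38.41 = 126.41→126, 122 + 30.59 = 152.59→153) → #647e99
29%: (54 + 58.29 = 112.29→112, 88 + 48.43 = 136.43→136, 122 + 38.57 = 160.57→161) → #7088a1
53%: (54 + 106.53 = 160.53→161, 88 + 88.51 = 176.51→177, 122 + 70.49 = 192.49→192) → #a1b1c0
76%: (54 + 152.76 = 206.76→207, 88 + 126.92 = 214.92→215, 122 + 101.08 = 223.08→223) → #cfd7df

#526f8d, #647e99, #7088a1, #a1b1c0, #cfd7df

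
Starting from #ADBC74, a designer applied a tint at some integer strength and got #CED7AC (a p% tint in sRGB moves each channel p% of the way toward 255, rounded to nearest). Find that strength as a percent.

#ADBC74 is rgb(173, 188, 116); #CED7AC is rgb(206, 215, 172).
On the B channel (widest range): 172 ≈ 116 + (p/100)(255 − 116), so p ≈ 100×(172 − 116)/(255 − 116) = 5600/139 = 40.29.
p = 40 reproduces all three channels after rounding.

40%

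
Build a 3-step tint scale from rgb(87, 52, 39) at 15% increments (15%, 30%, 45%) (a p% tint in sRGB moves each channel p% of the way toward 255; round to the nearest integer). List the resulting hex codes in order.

15%: (87 + 25.2 = 112.2→112, 52 + 30.45 = 82.45→82, 39 + 32.4 = 71.4→71) → #705247
30%: (87 + 50.4 = 137.4→137, 52 + 60.9 = 112.9→113, 39 + 64.8 = 103.8→104) → #897168
45%: (87 + 75.6 = 162.6→163, 52 + 91.35 = 143.35→143, 39 + 97.2 = 136.2→136) → #A38F88

#705247, #897168, #A38F88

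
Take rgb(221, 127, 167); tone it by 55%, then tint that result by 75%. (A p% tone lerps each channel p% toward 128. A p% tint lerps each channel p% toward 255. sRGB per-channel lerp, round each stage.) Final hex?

Per channel, c → c + 0.55(128 − c):
  R: 221 + 0.55×(128−221) = 221 − 51.15 = 169.85 → 170
  G: 127 + 0.55×(128−127) = 127 + 0.55 = 127.55 → 128
  B: 167 + 0.55×(128−167) = 167 − 21.45 = 145.55 → 146
After the tone: rgb(170, 128, 146) = #aa8092.
Lerp each channel 75% toward 255:
  R: 170 + 63.75 = 233.75 → 234
  G: 128 + 0.75×(255−128) = 128 + 95.25 = 223.25 → 223
  B: 146 + 0.75×(255−146) = 146 + 81.75 = 227.75 → 228
rgb(234, 223, 228) = #eadfe4.

#eadfe4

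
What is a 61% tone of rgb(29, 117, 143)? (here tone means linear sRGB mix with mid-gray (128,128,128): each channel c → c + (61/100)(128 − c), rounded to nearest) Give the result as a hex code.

#597C86

Lerp each channel 61% toward 128:
  R: 29 + 0.61×(128−29) = 29 + 60.39 = 89.39 → 89
  G: 117 + 0.61×(128−117) = 117 + 6.71 = 123.71 → 124
  B: 143 − 9.15 = 133.85 → 134
rgb(89, 124, 134) = #597C86.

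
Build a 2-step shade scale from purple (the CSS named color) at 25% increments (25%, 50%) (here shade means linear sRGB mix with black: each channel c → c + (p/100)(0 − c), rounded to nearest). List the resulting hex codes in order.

CSS purple is rgb(128, 0, 128).
25%: (128 − 32 = 96→96, 0→0, 128 − 32 = 96→96) → #600060
50%: (128 − 64 = 64→64, 0→0, 128 − 64 = 64→64) → #400040

#600060, #400040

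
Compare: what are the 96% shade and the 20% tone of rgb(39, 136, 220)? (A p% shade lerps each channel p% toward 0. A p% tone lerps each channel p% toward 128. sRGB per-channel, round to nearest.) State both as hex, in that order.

#020509, #3986CA

96% shade:
  R: 39 + 0.96×(0−39) = 39 − 37.44 = 1.56 → 2
  G: 136 + 0.96×(0−136) = 136 − 130.56 = 5.44 → 5
  B: 220 + 0.96×(0−220) = 220 − 211.2 = 8.8 → 9
  → #020509
20% tone:
  R: 39 + 0.2×(128−39) = 39 + 17.8 = 56.8 → 57
  G: 136 + 0.2×(128−136) = 136 − 1.6 = 134.4 → 134
  B: 220 − 18.4 = 201.6 → 202
  → #3986CA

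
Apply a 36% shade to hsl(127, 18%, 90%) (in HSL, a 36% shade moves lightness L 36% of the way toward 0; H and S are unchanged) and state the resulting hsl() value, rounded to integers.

L moves 36% from 90 toward 0: 90 − 32.4 = 57.6 → 58.
H and S are unchanged.

hsl(127, 18%, 58%)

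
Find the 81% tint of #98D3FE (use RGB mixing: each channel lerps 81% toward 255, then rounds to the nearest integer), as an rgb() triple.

rgb(235, 247, 255)

#98D3FE is rgb(152, 211, 254).
Lerp each channel 81% toward 255:
  R: 152 + 0.81×(255−152) = 152 + 83.43 = 235.43 → 235
  G: 211 + 35.64 = 246.64 → 247
  B: 254 + 0.81×(255−254) = 254 + 0.81 = 254.81 → 255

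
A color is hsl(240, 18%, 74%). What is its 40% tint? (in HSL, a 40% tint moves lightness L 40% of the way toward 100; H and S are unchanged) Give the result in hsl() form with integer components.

L moves 40% from 74 toward 100: 74 + 10.4 = 84.4 → 84.
H and S are unchanged.

hsl(240, 18%, 84%)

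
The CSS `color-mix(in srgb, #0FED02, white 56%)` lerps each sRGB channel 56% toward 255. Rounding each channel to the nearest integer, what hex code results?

#0FED02 is rgb(15, 237, 2).
Per channel, c → c + 0.56(255 − c):
  R: 15 + 0.56×(255−15) = 15 + 134.4 = 149.4 → 149
  G: 237 + 0.56×(255−237) = 237 + 10.08 = 247.08 → 247
  B: 2 + 141.68 = 143.68 → 144
rgb(149, 247, 144) = #95F790.

#95F790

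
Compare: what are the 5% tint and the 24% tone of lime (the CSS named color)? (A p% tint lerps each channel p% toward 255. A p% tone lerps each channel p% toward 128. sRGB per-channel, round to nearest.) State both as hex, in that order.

#0DFF0D, #1FE11F

CSS lime is rgb(0, 255, 0).
5% tint:
  R: 0 + 12.75 = 12.75 → 13
  G: 255 + 0 = 255 → 255
  B: 0 + 12.75 = 12.75 → 13
  → #0DFF0D
24% tone:
  R: 0 + 0.24×(128−0) = 0 + 30.72 = 30.72 → 31
  G: 255 + 0.24×(128−255) = 255 − 30.48 = 224.52 → 225
  B: 0 + 0.24×(128−0) = 0 + 30.72 = 30.72 → 31
  → #1FE11F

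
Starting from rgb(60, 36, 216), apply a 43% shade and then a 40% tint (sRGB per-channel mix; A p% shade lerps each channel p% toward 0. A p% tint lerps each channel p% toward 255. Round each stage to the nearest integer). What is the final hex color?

#7a73b0

Lerp each channel 43% toward 0:
  R: 60 + 0.43×(0−60) = 60 − 25.8 = 34.2 → 34
  G: 36 + 0.43×(0−36) = 36 − 15.48 = 20.52 → 21
  B: 216 − 92.88 = 123.12 → 123
After the shade: rgb(34, 21, 123) = #22157b.
Lerp each channel 40% toward 255:
  R: 34 + 88.4 = 122.4 → 122
  G: 21 + 0.4×(255−21) = 21 + 93.6 = 114.6 → 115
  B: 123 + 0.4×(255−123) = 123 + 52.8 = 175.8 → 176
rgb(122, 115, 176) = #7a73b0.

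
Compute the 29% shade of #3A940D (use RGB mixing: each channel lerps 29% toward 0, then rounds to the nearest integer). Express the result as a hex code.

#296909

#3A940D is rgb(58, 148, 13).
Lerp each channel 29% toward 0:
  R: 58 + 0.29×(0−58) = 58 − 16.82 = 41.18 → 41
  G: 148 + 0.29×(0−148) = 148 − 42.92 = 105.08 → 105
  B: 13 + 0.29×(0−13) = 13 − 3.77 = 9.23 → 9
rgb(41, 105, 9) = #296909.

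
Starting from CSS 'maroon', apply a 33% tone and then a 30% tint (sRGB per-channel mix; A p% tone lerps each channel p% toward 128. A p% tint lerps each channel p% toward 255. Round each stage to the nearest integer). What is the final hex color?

CSS maroon is rgb(128, 0, 0).
Lerp each channel 33% toward 128:
  R: 128 + 0.33×(128−128) = 128 + 0 = 128 → 128
  G: 0 + 42.24 = 42.24 → 42
  B: 0 + 0.33×(128−0) = 0 + 42.24 = 42.24 → 42
After the tone: rgb(128, 42, 42) = #802a2a.
A 30% tint moves each channel 30% toward 255:
  R: 128 + 0.3×(255−128) = 128 + 38.1 = 166.1 → 166
  G: 42 + 63.9 = 105.9 → 106
  B: 42 + 63.9 = 105.9 → 106
rgb(166, 106, 106) = #a66a6a.

#a66a6a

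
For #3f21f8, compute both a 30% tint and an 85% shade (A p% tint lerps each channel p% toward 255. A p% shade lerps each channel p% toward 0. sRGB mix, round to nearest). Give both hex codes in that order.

#7964fa, #090525

#3f21f8 is rgb(63, 33, 248).
30% tint:
  R: 63 + 0.3×(255−63) = 63 + 57.6 = 120.6 → 121
  G: 33 + 0.3×(255−33) = 33 + 66.6 = 99.6 → 100
  B: 248 + 2.1 = 250.1 → 250
  → #7964fa
85% shade:
  R: 63 + 0.85×(0−63) = 63 − 53.55 = 9.45 → 9
  G: 33 + 0.85×(0−33) = 33 − 28.05 = 4.95 → 5
  B: 248 + 0.85×(0−248) = 248 − 210.8 = 37.2 → 37
  → #090525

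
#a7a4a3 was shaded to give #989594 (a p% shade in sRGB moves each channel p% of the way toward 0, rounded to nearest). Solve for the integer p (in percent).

#a7a4a3 is rgb(167, 164, 163); #989594 is rgb(152, 149, 148).
On the R channel (widest range): 152 ≈ 167 + (p/100)(0 − 167), so p ≈ 100×(152 − 167)/(0 − 167) = -1500/-167 = 8.98.
p = 9 reproduces all three channels after rounding.

9%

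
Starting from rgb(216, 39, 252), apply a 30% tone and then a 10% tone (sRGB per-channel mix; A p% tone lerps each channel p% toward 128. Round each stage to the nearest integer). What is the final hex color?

Lerp each channel 30% toward 128:
  R: 216 + 0.3×(128−216) = 216 − 26.4 = 189.6 → 190
  G: 39 + 0.3×(128−39) = 39 + 26.7 = 65.7 → 66
  B: 252 + 0.3×(128−252) = 252 − 37.2 = 214.8 → 215
After the tone: rgb(190, 66, 215) = #BE42D7.
Lerp each channel 10% toward 128:
  R: 190 + 0.1×(128−190) = 190 − 6.2 = 183.8 → 184
  G: 66 + 6.2 = 72.2 → 72
  B: 215 + 0.1×(128−215) = 215 − 8.7 = 206.3 → 206
rgb(184, 72, 206) = #B848CE.

#B848CE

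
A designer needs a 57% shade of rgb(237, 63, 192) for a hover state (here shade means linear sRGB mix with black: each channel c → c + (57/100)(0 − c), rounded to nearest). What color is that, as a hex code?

A 57% shade moves each channel 57% toward 0:
  R: 237 − 135.09 = 101.91 → 102
  G: 63 − 35.91 = 27.09 → 27
  B: 192 − 109.44 = 82.56 → 83
rgb(102, 27, 83) = #661B53.

#661B53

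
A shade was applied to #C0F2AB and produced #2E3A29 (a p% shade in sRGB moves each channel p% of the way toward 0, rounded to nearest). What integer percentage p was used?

#C0F2AB is rgb(192, 242, 171); #2E3A29 is rgb(46, 58, 41).
On the G channel (widest range): 58 ≈ 242 + (p/100)(0 − 242), so p ≈ 100×(58 − 242)/(0 − 242) = -18400/-242 = 76.03.
p = 76 reproduces all three channels after rounding.

76%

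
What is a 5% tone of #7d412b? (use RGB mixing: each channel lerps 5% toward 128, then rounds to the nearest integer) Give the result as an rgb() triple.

#7d412b is rgb(125, 65, 43).
Per channel, c → c + 0.05(128 − c):
  R: 125 + 0.05×(128−125) = 125 + 0.15 = 125.15 → 125
  G: 65 + 3.15 = 68.15 → 68
  B: 43 + 0.05×(128−43) = 43 + 4.25 = 47.25 → 47

rgb(125, 68, 47)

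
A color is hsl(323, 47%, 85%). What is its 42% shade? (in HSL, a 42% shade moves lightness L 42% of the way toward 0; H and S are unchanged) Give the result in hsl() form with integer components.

hsl(323, 47%, 49%)

L moves 42% from 85 toward 0: 85 − 35.7 = 49.3 → 49.
H and S are unchanged.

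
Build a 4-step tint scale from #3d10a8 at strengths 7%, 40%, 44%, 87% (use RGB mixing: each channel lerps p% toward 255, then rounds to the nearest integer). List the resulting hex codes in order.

#4b21ae, #8b70cb, #9279ce, #e6e0f4

#3d10a8 is rgb(61, 16, 168).
7%: (61 + 13.58 = 74.58→75, 16 + 16.73 = 32.73→33, 168 + 6.09 = 174.09→174) → #4b21ae
40%: (61 + 77.6 = 138.6→139, 16 + 95.6 = 111.6→112, 168 + 34.8 = 202.8→203) → #8b70cb
44%: (61 + 85.36 = 146.36→146, 16 + 105.16 = 121.16→121, 168 + 38.28 = 206.28→206) → #9279ce
87%: (61 + 168.78 = 229.78→230, 16 + 207.93 = 223.93→224, 168 + 75.69 = 243.69→244) → #e6e0f4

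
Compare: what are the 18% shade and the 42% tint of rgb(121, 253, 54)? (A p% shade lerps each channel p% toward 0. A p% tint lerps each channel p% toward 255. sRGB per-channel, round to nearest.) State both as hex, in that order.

#63CF2C, #B1FE8A

18% shade:
  R: 121 − 21.78 = 99.22 → 99
  G: 253 − 45.54 = 207.46 → 207
  B: 54 + 0.18×(0−54) = 54 − 9.72 = 44.28 → 44
  → #63CF2C
42% tint:
  R: 121 + 0.42×(255−121) = 121 + 56.28 = 177.28 → 177
  G: 253 + 0.42×(255−253) = 253 + 0.84 = 253.84 → 254
  B: 54 + 84.42 = 138.42 → 138
  → #B1FE8A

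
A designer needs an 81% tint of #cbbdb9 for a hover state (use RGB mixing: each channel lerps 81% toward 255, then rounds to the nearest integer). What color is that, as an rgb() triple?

#cbbdb9 is rgb(203, 189, 185).
Per channel, c → c + 0.81(255 − c):
  R: 203 + 0.81×(255−203) = 203 + 42.12 = 245.12 → 245
  G: 189 + 0.81×(255−189) = 189 + 53.46 = 242.46 → 242
  B: 185 + 56.7 = 241.7 → 242

rgb(245, 242, 242)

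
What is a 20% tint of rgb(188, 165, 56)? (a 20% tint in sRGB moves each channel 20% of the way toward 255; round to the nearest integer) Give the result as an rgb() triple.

Per channel, c → c + 0.2(255 − c):
  R: 188 + 0.2×(255−188) = 188 + 13.4 = 201.4 → 201
  G: 165 + 18 = 183 → 183
  B: 56 + 0.2×(255−56) = 56 + 39.8 = 95.8 → 96

rgb(201, 183, 96)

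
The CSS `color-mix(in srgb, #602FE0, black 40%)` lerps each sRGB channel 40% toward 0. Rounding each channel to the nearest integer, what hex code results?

#3A1C86

#602FE0 is rgb(96, 47, 224).
Per channel, c → c + 0.4(0 − c):
  R: 96 − 38.4 = 57.6 → 58
  G: 47 − 18.8 = 28.2 → 28
  B: 224 − 89.6 = 134.4 → 134
rgb(58, 28, 134) = #3A1C86.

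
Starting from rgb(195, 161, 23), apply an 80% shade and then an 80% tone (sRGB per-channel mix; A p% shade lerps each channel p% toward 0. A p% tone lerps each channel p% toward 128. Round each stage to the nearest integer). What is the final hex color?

An 80% shade moves each channel 80% toward 0:
  R: 195 + 0.8×(0−195) = 195 − 156 = 39 → 39
  G: 161 + 0.8×(0−161) = 161 − 128.8 = 32.2 → 32
  B: 23 + 0.8×(0−23) = 23 − 18.4 = 4.6 → 5
After the shade: rgb(39, 32, 5) = #272005.
An 80% tone moves each channel 80% toward 128:
  R: 39 + 0.8×(128−39) = 39 + 71.2 = 110.2 → 110
  G: 32 + 0.8×(128−32) = 32 + 76.8 = 108.8 → 109
  B: 5 + 0.8×(128−5) = 5 + 98.4 = 103.4 → 103
rgb(110, 109, 103) = #6E6D67.

#6E6D67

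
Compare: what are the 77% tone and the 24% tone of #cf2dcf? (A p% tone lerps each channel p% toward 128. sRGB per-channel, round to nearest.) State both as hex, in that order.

#cf2dcf is rgb(207, 45, 207).
77% tone:
  R: 207 + 0.77×(128−207) = 207 − 60.83 = 146.17 → 146
  G: 45 + 63.91 = 108.91 → 109
  B: 207 − 60.83 = 146.17 → 146
  → #926d92
24% tone:
  R: 207 − 18.96 = 188.04 → 188
  G: 45 + 19.92 = 64.92 → 65
  B: 207 − 18.96 = 188.04 → 188
  → #bc41bc

#926d92, #bc41bc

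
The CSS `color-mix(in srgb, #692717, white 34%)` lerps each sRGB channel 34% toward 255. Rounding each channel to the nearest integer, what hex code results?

#9C7066

#692717 is rgb(105, 39, 23).
Lerp each channel 34% toward 255:
  R: 105 + 0.34×(255−105) = 105 + 51 = 156 → 156
  G: 39 + 0.34×(255−39) = 39 + 73.44 = 112.44 → 112
  B: 23 + 78.88 = 101.88 → 102
rgb(156, 112, 102) = #9C7066.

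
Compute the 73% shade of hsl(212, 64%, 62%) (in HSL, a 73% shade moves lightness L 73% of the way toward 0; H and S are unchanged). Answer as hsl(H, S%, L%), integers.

L moves 73% from 62 toward 0: 62 − 45.26 = 16.74 → 17.
H and S are unchanged.

hsl(212, 64%, 17%)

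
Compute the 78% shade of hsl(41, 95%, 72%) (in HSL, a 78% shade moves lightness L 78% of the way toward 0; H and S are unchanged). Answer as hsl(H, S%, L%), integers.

L moves 78% from 72 toward 0: 72 − 56.16 = 15.84 → 16.
H and S are unchanged.

hsl(41, 95%, 16%)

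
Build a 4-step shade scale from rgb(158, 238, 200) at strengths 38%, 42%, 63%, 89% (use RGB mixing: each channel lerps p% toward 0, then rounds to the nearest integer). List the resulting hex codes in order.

38%: (158 − 60.04 = 97.96→98, 238 − 90.44 = 147.56→148, 200 − 76 = 124→124) → #62947C
42%: (158 − 66.36 = 91.64→92, 238 − 99.96 = 138.04→138, 200 − 84 = 116→116) → #5C8A74
63%: (158 − 99.54 = 58.46→58, 238 − 149.94 = 88.06→88, 200 − 126 = 74→74) → #3A584A
89%: (158 − 140.62 = 17.38→17, 238 − 211.82 = 26.18→26, 200 − 178 = 22→22) → #111A16

#62947C, #5C8A74, #3A584A, #111A16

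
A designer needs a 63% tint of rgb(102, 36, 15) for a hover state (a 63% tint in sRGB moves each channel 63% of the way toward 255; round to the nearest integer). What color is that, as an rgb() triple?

rgb(198, 174, 166)

Per channel, c → c + 0.63(255 − c):
  R: 102 + 0.63×(255−102) = 102 + 96.39 = 198.39 → 198
  G: 36 + 0.63×(255−36) = 36 + 137.97 = 173.97 → 174
  B: 15 + 0.63×(255−15) = 15 + 151.2 = 166.2 → 166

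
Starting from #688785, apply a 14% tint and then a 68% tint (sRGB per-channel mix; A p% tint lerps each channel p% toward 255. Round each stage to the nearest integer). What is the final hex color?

#688785 is rgb(104, 135, 133).
Per channel, c → c + 0.14(255 − c):
  R: 104 + 0.14×(255−104) = 104 + 21.14 = 125.14 → 125
  G: 135 + 0.14×(255−135) = 135 + 16.8 = 151.8 → 152
  B: 133 + 17.08 = 150.08 → 150
After the tint: rgb(125, 152, 150) = #7d9896.
Lerp each channel 68% toward 255:
  R: 125 + 0.68×(255−125) = 125 + 88.4 = 213.4 → 213
  G: 152 + 0.68×(255−152) = 152 + 70.04 = 222.04 → 222
  B: 150 + 0.68×(255−150) = 150 + 71.4 = 221.4 → 221
rgb(213, 222, 221) = #d5dedd.

#d5dedd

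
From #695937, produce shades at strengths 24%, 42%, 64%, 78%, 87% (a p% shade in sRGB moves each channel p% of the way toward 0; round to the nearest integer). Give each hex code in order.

#50442a, #3d3420, #262014, #17140c, #0e0c07

#695937 is rgb(105, 89, 55).
24%: (105 − 25.2 = 79.8→80, 89 − 21.36 = 67.64→68, 55 − 13.2 = 41.8→42) → #50442a
42%: (105 − 44.1 = 60.9→61, 89 − 37.38 = 51.62→52, 55 − 23.1 = 31.9→32) → #3d3420
64%: (105 − 67.2 = 37.8→38, 89 − 56.96 = 32.04→32, 55 − 35.2 = 19.8→20) → #262014
78%: (105 − 81.9 = 23.1→23, 89 − 69.42 = 19.58→20, 55 − 42.9 = 12.1→12) → #17140c
87%: (105 − 91.35 = 13.65→14, 89 − 77.43 = 11.57→12, 55 − 47.85 = 7.15→7) → #0e0c07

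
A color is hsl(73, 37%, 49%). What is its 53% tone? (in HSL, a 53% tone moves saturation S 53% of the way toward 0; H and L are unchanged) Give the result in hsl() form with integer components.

S moves 53% from 37 toward 0: 37 − 19.61 = 17.39 → 17.
H and L are unchanged.

hsl(73, 17%, 49%)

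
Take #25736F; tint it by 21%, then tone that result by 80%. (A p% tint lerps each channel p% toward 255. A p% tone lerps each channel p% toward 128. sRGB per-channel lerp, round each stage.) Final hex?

#778383

#25736F is rgb(37, 115, 111).
A 21% tint moves each channel 21% toward 255:
  R: 37 + 0.21×(255−37) = 37 + 45.78 = 82.78 → 83
  G: 115 + 29.4 = 144.4 → 144
  B: 111 + 0.21×(255−111) = 111 + 30.24 = 141.24 → 141
After the tint: rgb(83, 144, 141) = #53908D.
Per channel, c → c + 0.8(128 − c):
  R: 83 + 36 = 119 → 119
  G: 144 + 0.8×(128−144) = 144 − 12.8 = 131.2 → 131
  B: 141 + 0.8×(128−141) = 141 − 10.4 = 130.6 → 131
rgb(119, 131, 131) = #778383.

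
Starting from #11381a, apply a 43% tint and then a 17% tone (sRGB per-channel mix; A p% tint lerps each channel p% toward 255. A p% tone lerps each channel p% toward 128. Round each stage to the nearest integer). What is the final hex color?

#798c7d

#11381a is rgb(17, 56, 26).
A 43% tint moves each channel 43% toward 255:
  R: 17 + 102.34 = 119.34 → 119
  G: 56 + 0.43×(255−56) = 56 + 85.57 = 141.57 → 142
  B: 26 + 98.47 = 124.47 → 124
After the tint: rgb(119, 142, 124) = #778e7c.
Lerp each channel 17% toward 128:
  R: 119 + 0.17×(128−119) = 119 + 1.53 = 120.53 → 121
  G: 142 + 0.17×(128−142) = 142 − 2.38 = 139.62 → 140
  B: 124 + 0.68 = 124.68 → 125
rgb(121, 140, 125) = #798c7d.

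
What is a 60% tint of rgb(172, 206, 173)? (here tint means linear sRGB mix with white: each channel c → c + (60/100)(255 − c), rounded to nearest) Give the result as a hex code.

#DEEBDE

Per channel, c → c + 0.6(255 − c):
  R: 172 + 0.6×(255−172) = 172 + 49.8 = 221.8 → 222
  G: 206 + 29.4 = 235.4 → 235
  B: 173 + 49.2 = 222.2 → 222
rgb(222, 235, 222) = #DEEBDE.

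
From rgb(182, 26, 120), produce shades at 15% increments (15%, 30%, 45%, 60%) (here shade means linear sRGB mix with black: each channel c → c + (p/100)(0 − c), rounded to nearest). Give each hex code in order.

#9b1666, #7f1254, #640e42, #490a30

15%: (182 − 27.3 = 154.7→155, 26 − 3.9 = 22.1→22, 120 − 18 = 102→102) → #9b1666
30%: (182 − 54.6 = 127.4→127, 26 − 7.8 = 18.2→18, 120 − 36 = 84→84) → #7f1254
45%: (182 − 81.9 = 100.1→100, 26 − 11.7 = 14.3→14, 120 − 54 = 66→66) → #640e42
60%: (182 − 109.2 = 72.8→73, 26 − 15.6 = 10.4→10, 120 − 72 = 48→48) → #490a30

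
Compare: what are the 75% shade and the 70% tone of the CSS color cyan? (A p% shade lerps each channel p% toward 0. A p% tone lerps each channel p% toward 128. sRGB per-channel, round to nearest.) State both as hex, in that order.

CSS cyan is rgb(0, 255, 255).
75% shade:
  R: 0 + 0 = 0 → 0
  G: 255 + 0.75×(0−255) = 255 − 191.25 = 63.75 → 64
  B: 255 − 191.25 = 63.75 → 64
  → #004040
70% tone:
  R: 0 + 0.7×(128−0) = 0 + 89.6 = 89.6 → 90
  G: 255 + 0.7×(128−255) = 255 − 88.9 = 166.1 → 166
  B: 255 − 88.9 = 166.1 → 166
  → #5aa6a6

#004040, #5aa6a6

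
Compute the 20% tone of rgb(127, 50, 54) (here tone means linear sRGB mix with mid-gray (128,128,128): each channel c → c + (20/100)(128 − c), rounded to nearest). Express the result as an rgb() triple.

A 20% tone moves each channel 20% toward 128:
  R: 127 + 0.2×(128−127) = 127 + 0.2 = 127.2 → 127
  G: 50 + 0.2×(128−50) = 50 + 15.6 = 65.6 → 66
  B: 54 + 0.2×(128−54) = 54 + 14.8 = 68.8 → 69

rgb(127, 66, 69)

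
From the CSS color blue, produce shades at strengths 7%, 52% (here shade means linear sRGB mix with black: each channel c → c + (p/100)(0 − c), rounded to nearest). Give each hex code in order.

#0000ed, #00007a

CSS blue is rgb(0, 0, 255).
7%: (0→0, 0→0, 255 − 17.85 = 237.15→237) → #0000ed
52%: (0→0, 0→0, 255 − 132.6 = 122.4→122) → #00007a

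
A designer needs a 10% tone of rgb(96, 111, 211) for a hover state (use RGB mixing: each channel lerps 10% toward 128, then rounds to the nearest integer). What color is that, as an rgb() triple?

rgb(99, 113, 203)

A 10% tone moves each channel 10% toward 128:
  R: 96 + 3.2 = 99.2 → 99
  G: 111 + 0.1×(128−111) = 111 + 1.7 = 112.7 → 113
  B: 211 + 0.1×(128−211) = 211 − 8.3 = 202.7 → 203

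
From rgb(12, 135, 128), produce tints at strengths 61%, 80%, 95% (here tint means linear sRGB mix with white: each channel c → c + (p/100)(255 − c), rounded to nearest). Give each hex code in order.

#A0D0CD, #CEE7E6, #F3F9F9

61%: (12 + 148.23 = 160.23→160, 135 + 73.2 = 208.2→208, 128 + 77.47 = 205.47→205) → #A0D0CD
80%: (12 + 194.4 = 206.4→206, 135 + 96 = 231→231, 128 + 101.6 = 229.6→230) → #CEE7E6
95%: (12 + 230.85 = 242.85→243, 135 + 114 = 249→249, 128 + 120.65 = 248.65→249) → #F3F9F9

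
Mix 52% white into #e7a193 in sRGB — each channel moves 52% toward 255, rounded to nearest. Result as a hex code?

#f3d2cb

#e7a193 is rgb(231, 161, 147).
A 52% tint moves each channel 52% toward 255:
  R: 231 + 0.52×(255−231) = 231 + 12.48 = 243.48 → 243
  G: 161 + 48.88 = 209.88 → 210
  B: 147 + 0.52×(255−147) = 147 + 56.16 = 203.16 → 203
rgb(243, 210, 203) = #f3d2cb.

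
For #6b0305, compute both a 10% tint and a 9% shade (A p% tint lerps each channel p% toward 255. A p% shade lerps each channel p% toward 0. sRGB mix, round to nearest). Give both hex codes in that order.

#7a1c1e, #610305

#6b0305 is rgb(107, 3, 5).
10% tint:
  R: 107 + 14.8 = 121.8 → 122
  G: 3 + 0.1×(255−3) = 3 + 25.2 = 28.2 → 28
  B: 5 + 0.1×(255−5) = 5 + 25 = 30 → 30
  → #7a1c1e
9% shade:
  R: 107 + 0.09×(0−107) = 107 − 9.63 = 97.37 → 97
  G: 3 − 0.27 = 2.73 → 3
  B: 5 − 0.45 = 4.55 → 5
  → #610305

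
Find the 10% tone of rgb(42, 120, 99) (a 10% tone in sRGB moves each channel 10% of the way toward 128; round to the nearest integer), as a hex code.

#337966

Lerp each channel 10% toward 128:
  R: 42 + 0.1×(128−42) = 42 + 8.6 = 50.6 → 51
  G: 120 + 0.1×(128−120) = 120 + 0.8 = 120.8 → 121
  B: 99 + 0.1×(128−99) = 99 + 2.9 = 101.9 → 102
rgb(51, 121, 102) = #337966.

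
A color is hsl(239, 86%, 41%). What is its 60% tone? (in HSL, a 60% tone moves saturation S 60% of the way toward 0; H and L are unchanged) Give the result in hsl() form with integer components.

S moves 60% from 86 toward 0: 86 − 51.6 = 34.4 → 34.
H and L are unchanged.

hsl(239, 34%, 41%)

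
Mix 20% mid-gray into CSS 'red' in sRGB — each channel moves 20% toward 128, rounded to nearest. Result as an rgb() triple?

rgb(230, 26, 26)

CSS red is rgb(255, 0, 0).
Lerp each channel 20% toward 128:
  R: 255 + 0.2×(128−255) = 255 − 25.4 = 229.6 → 230
  G: 0 + 0.2×(128−0) = 0 + 25.6 = 25.6 → 26
  B: 0 + 25.6 = 25.6 → 26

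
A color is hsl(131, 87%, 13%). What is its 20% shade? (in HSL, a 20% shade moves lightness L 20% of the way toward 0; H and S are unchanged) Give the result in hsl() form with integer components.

hsl(131, 87%, 10%)

L moves 20% from 13 toward 0: 13 − 2.6 = 10.4 → 10.
H and S are unchanged.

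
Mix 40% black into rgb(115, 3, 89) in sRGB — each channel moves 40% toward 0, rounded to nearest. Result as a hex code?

Per channel, c → c + 0.4(0 − c):
  R: 115 − 46 = 69 → 69
  G: 3 + 0.4×(0−3) = 3 − 1.2 = 1.8 → 2
  B: 89 + 0.4×(0−89) = 89 − 35.6 = 53.4 → 53
rgb(69, 2, 53) = #450235.

#450235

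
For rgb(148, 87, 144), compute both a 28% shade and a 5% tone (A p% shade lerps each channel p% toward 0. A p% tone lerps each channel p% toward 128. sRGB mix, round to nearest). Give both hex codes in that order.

28% shade:
  R: 148 − 41.44 = 106.56 → 107
  G: 87 + 0.28×(0−87) = 87 − 24.36 = 62.64 → 63
  B: 144 − 40.32 = 103.68 → 104
  → #6b3f68
5% tone:
  R: 148 + 0.05×(128−148) = 148 − 1 = 147 → 147
  G: 87 + 2.05 = 89.05 → 89
  B: 144 − 0.8 = 143.2 → 143
  → #93598f

#6b3f68, #93598f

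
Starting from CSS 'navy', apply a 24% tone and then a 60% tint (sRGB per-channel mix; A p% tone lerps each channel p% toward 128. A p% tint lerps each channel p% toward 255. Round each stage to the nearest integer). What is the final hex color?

#A5A5CC

CSS navy is rgb(0, 0, 128).
Lerp each channel 24% toward 128:
  R: 0 + 30.72 = 30.72 → 31
  G: 0 + 30.72 = 30.72 → 31
  B: 128 + 0.24×(128−128) = 128 + 0 = 128 → 128
After the tone: rgb(31, 31, 128) = #1F1F80.
A 60% tint moves each channel 60% toward 255:
  R: 31 + 0.6×(255−31) = 31 + 134.4 = 165.4 → 165
  G: 31 + 0.6×(255−31) = 31 + 134.4 = 165.4 → 165
  B: 128 + 76.2 = 204.2 → 204
rgb(165, 165, 204) = #A5A5CC.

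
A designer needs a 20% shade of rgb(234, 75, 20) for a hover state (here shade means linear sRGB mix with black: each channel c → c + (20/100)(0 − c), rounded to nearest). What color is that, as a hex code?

A 20% shade moves each channel 20% toward 0:
  R: 234 − 46.8 = 187.2 → 187
  G: 75 − 15 = 60 → 60
  B: 20 + 0.2×(0−20) = 20 − 4 = 16 → 16
rgb(187, 60, 16) = #bb3c10.

#bb3c10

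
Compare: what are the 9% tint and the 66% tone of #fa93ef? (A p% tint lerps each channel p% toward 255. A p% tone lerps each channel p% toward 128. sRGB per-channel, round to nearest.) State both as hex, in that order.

#fa93ef is rgb(250, 147, 239).
9% tint:
  R: 250 + 0.45 = 250.45 → 250
  G: 147 + 0.09×(255−147) = 147 + 9.72 = 156.72 → 157
  B: 239 + 0.09×(255−239) = 239 + 1.44 = 240.44 → 240
  → #fa9df0
66% tone:
  R: 250 + 0.66×(128−250) = 250 − 80.52 = 169.48 → 169
  G: 147 + 0.66×(128−147) = 147 − 12.54 = 134.46 → 134
  B: 239 + 0.66×(128−239) = 239 − 73.26 = 165.74 → 166
  → #a986a6

#fa9df0, #a986a6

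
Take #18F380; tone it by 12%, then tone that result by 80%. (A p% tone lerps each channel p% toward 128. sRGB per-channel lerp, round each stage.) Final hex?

#6E9480

#18F380 is rgb(24, 243, 128).
A 12% tone moves each channel 12% toward 128:
  R: 24 + 0.12×(128−24) = 24 + 12.48 = 36.48 → 36
  G: 243 + 0.12×(128−243) = 243 − 13.8 = 229.2 → 229
  B: 128 + 0.12×(128−128) = 128 + 0 = 128 → 128
After the tone: rgb(36, 229, 128) = #24E580.
Lerp each channel 80% toward 128:
  R: 36 + 73.6 = 109.6 → 110
  G: 229 + 0.8×(128−229) = 229 − 80.8 = 148.2 → 148
  B: 128 + 0.8×(128−128) = 128 + 0 = 128 → 128
rgb(110, 148, 128) = #6E9480.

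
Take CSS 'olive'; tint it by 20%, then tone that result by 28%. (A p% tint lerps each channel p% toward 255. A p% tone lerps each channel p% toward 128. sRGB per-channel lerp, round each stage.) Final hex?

CSS olive is rgb(128, 128, 0).
A 20% tint moves each channel 20% toward 255:
  R: 128 + 0.2×(255−128) = 128 + 25.4 = 153.4 → 153
  G: 128 + 0.2×(255−128) = 128 + 25.4 = 153.4 → 153
  B: 0 + 0.2×(255−0) = 0 + 51 = 51 → 51
After the tint: rgb(153, 153, 51) = #999933.
A 28% tone moves each channel 28% toward 128:
  R: 153 + 0.28×(128−153) = 153 − 7 = 146 → 146
  G: 153 + 0.28×(128−153) = 153 − 7 = 146 → 146
  B: 51 + 21.56 = 72.56 → 73
rgb(146, 146, 73) = #929249.

#929249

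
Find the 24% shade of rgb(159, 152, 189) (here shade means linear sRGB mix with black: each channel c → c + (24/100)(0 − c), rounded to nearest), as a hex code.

Lerp each channel 24% toward 0:
  R: 159 − 38.16 = 120.84 → 121
  G: 152 + 0.24×(0−152) = 152 − 36.48 = 115.52 → 116
  B: 189 + 0.24×(0−189) = 189 − 45.36 = 143.64 → 144
rgb(121, 116, 144) = #797490.

#797490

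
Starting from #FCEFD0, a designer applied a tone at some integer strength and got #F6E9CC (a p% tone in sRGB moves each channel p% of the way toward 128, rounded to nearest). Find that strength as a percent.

#FCEFD0 is rgb(252, 239, 208); #F6E9CC is rgb(246, 233, 204).
On the R channel (widest range): 246 ≈ 252 + (p/100)(128 − 252), so p ≈ 100×(246 − 252)/(128 − 252) = -600/-124 = 4.84.
p = 5 reproduces all three channels after rounding.

5%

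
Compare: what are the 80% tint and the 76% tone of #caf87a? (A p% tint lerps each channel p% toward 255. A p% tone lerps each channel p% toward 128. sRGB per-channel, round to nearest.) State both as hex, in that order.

#caf87a is rgb(202, 248, 122).
80% tint:
  R: 202 + 0.8×(255−202) = 202 + 42.4 = 244.4 → 244
  G: 248 + 5.6 = 253.6 → 254
  B: 122 + 106.4 = 228.4 → 228
  → #f4fee4
76% tone:
  R: 202 − 56.24 = 145.76 → 146
  G: 248 + 0.76×(128−248) = 248 − 91.2 = 156.8 → 157
  B: 122 + 0.76×(128−122) = 122 + 4.56 = 126.56 → 127
  → #929d7f

#f4fee4, #929d7f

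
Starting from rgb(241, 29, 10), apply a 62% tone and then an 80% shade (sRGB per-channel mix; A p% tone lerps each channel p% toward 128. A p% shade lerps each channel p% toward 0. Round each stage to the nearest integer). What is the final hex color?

#221211

A 62% tone moves each channel 62% toward 128:
  R: 241 + 0.62×(128−241) = 241 − 70.06 = 170.94 → 171
  G: 29 + 0.62×(128−29) = 29 + 61.38 = 90.38 → 90
  B: 10 + 73.16 = 83.16 → 83
After the tone: rgb(171, 90, 83) = #AB5A53.
An 80% shade moves each channel 80% toward 0:
  R: 171 + 0.8×(0−171) = 171 − 136.8 = 34.2 → 34
  G: 90 + 0.8×(0−90) = 90 − 72 = 18 → 18
  B: 83 + 0.8×(0−83) = 83 − 66.4 = 16.6 → 17
rgb(34, 18, 17) = #221211.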